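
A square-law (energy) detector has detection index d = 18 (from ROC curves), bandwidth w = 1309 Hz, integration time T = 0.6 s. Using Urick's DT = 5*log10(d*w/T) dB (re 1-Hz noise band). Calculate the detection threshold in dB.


DT = 5*log10(d*w/T) = 5*log10(18 * 1309 / 0.6) = 5*log10(39270.0) = 22.97

22.97 dB


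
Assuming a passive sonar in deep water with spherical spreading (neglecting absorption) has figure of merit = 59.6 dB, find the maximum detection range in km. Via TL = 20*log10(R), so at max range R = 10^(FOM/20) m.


At max range FOM = TL, so 20*log10(R) = 59.6
R = 10^(59.6/20) = 954.99 m = 0.95 km

0.95 km


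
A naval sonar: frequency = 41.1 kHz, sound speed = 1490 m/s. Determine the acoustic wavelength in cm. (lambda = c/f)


lambda = c/f = 1490 / 41100 = 0.0363 m = 3.63 cm

3.63 cm


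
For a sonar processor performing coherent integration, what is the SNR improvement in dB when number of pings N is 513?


27.1 dB


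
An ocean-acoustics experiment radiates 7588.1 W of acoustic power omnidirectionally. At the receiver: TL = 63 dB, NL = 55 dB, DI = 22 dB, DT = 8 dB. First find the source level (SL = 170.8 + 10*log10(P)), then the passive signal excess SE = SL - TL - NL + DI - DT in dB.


Step 1: SL = 170.8 + 10*log10(7588.1) = 209.6 dB
Step 2: SE = SL - TL - NL + DI - DT = 209.6 - 63 - 55 + 22 - 8 = 105.6

105.6 dB


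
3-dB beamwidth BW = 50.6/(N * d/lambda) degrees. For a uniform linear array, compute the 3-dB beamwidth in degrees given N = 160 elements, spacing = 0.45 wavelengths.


BW = 50.6 / (160 * 0.45) = 50.6 / 72.0 = 0.7

0.7 deg


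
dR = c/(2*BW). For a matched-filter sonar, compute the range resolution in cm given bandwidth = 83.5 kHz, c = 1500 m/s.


dR = c/(2*BW) = 1500 / (2 * 83.5e3) = 0.009 m = 0.9 cm

0.9 cm


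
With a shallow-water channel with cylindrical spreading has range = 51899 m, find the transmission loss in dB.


47.15 dB


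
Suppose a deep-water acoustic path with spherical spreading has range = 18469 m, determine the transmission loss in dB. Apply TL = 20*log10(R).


TL = 20*log10(18469) = 85.33

85.33 dB


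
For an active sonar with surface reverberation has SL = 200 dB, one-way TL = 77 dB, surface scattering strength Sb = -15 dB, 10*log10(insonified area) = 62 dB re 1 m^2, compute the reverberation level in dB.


RL = SL - 2*TL + Sb + 10*log10(A) = 200 - 2*77 + (-15) + 62 = 93

93 dB


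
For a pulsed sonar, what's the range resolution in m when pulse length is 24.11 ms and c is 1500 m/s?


18.0825 m


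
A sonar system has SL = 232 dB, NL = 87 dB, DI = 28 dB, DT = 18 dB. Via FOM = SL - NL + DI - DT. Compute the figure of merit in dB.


155 dB


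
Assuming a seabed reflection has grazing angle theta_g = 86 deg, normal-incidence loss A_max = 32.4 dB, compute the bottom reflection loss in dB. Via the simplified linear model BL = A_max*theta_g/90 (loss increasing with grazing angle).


BL = A_max * theta_g / 90 = 32.4 * 86 / 90 = 30.96

30.96 dB


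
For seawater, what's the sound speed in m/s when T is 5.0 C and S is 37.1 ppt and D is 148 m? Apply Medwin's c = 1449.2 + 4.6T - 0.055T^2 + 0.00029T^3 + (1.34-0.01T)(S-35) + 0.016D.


c = 1449.2 + 4.6*5.0 - 0.055*5.0^2 + 0.00029*5.0^3 + (1.34 - 0.01*5.0)*(37.1 - 35) + 0.016*148 = 1475.94

1475.94 m/s


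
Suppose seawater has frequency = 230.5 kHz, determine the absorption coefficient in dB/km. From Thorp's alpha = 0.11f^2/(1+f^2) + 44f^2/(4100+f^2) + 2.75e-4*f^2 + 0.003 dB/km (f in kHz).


f^2 = 53130.25
alpha = 0.11*53130.25/(1+53130.25) + 44*53130.25/(4100+53130.25) + 2.75e-4*53130.25 + 0.003 = 55.572

55.572 dB/km


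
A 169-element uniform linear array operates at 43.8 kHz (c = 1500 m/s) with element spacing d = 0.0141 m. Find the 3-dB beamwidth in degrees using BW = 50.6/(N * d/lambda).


Step 1: lambda = 1500/43800 = 0.03425 m
Step 2: d/lambda = 0.0141/0.03425 = 0.4117
Step 3: BW = 50.6/(N * d/lambda) = 50.6/(169 * 0.4117) = 0.73

0.73 deg


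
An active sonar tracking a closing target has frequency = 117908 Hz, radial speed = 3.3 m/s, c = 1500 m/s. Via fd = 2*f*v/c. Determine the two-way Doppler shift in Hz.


518.8 Hz


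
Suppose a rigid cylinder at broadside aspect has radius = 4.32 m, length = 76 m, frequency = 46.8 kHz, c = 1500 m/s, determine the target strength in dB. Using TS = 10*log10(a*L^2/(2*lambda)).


lambda = 1500/46800 = 0.03205 m
TS = 10*log10(4.32*76^2/(2*0.03205)) = 55.9

55.9 dB


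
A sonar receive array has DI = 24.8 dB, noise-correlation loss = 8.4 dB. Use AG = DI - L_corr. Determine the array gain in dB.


16.4 dB


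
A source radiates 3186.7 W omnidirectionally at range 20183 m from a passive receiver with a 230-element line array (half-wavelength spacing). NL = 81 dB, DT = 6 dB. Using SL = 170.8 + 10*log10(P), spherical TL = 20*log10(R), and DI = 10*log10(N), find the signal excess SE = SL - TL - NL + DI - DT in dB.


56.35 dB


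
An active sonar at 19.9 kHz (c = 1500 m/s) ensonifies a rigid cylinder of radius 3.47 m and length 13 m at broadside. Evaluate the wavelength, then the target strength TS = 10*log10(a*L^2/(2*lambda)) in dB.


Step 1: lambda = c/f = 1500/19900 = 0.07538 m
Step 2: TS = 10*log10(a*L^2/(2*lambda)) = 10*log10(3.47*13^2/(2*0.07538)) = 35.9

35.9 dB


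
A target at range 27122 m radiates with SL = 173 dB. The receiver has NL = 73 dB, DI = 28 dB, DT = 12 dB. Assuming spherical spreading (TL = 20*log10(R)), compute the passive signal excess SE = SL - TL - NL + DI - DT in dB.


Step 1: TL = 20*log10(27122) = 88.67 dB
Step 2: SE = 173 - 88.67 - 73 + 28 - 12 = 27.33

27.33 dB


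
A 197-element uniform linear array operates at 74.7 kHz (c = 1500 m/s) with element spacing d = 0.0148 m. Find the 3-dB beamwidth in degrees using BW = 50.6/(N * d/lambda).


0.35 deg


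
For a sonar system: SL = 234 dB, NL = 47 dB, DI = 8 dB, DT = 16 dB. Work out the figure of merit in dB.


FOM = SL - NL + DI - DT = 234 - 47 + 8 - 16 = 179

179 dB


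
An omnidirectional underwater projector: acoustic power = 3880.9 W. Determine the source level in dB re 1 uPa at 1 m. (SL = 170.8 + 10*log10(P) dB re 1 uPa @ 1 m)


206.69 dB


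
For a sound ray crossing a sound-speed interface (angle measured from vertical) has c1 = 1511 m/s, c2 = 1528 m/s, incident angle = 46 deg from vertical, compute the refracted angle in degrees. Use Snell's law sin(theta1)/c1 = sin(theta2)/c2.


46.67 deg


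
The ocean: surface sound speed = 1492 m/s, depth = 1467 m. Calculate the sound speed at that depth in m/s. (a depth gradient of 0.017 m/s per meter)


c = 1492 + 0.017 * 1467 = 1516.939

1516.939 m/s


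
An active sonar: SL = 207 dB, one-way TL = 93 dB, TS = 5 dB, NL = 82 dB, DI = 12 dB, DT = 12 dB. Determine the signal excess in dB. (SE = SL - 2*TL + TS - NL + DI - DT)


SE = SL - 2*TL + TS - NL + DI - DT = 207 - 2*93 + (5) - 82 + 12 - 12 = -56

-56 dB


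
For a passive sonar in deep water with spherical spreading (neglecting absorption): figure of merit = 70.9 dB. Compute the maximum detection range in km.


At max range FOM = TL, so 20*log10(R) = 70.9
R = 10^(70.9/20) = 3507.52 m = 3.51 km

3.51 km


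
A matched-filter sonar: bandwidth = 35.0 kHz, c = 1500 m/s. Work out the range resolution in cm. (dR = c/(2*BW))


dR = c/(2*BW) = 1500 / (2 * 35.0e3) = 0.0214 m = 2.14 cm

2.14 cm


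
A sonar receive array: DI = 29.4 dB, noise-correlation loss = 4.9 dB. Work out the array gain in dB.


AG = DI - L_corr = 29.4 - 4.9 = 24.5

24.5 dB


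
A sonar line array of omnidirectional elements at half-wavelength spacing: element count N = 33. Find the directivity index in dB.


15.19 dB


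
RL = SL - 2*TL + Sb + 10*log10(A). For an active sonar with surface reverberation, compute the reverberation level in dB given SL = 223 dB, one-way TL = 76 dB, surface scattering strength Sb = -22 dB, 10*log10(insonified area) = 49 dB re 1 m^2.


RL = SL - 2*TL + Sb + 10*log10(A) = 223 - 2*76 + (-22) + 49 = 98

98 dB


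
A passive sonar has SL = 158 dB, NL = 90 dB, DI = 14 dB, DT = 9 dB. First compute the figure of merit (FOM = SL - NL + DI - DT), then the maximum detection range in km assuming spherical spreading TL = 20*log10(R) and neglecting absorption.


Step 1: FOM = SL - NL + DI - DT = 158 - 90 + 14 - 9 = 73 dB
Step 2: at max range FOM = TL = 20*log10(R), so R = 10^(73/20) = 4466.84 m = 4.47 km

4.47 km


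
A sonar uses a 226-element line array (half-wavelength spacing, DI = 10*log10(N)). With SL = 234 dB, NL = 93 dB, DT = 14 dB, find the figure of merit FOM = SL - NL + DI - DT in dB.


Step 1: DI = 10*log10(226) = 23.54 dB
Step 2: FOM = SL - NL + DI - DT = 234 - 93 + 23.54 - 14 = 150.54

150.54 dB


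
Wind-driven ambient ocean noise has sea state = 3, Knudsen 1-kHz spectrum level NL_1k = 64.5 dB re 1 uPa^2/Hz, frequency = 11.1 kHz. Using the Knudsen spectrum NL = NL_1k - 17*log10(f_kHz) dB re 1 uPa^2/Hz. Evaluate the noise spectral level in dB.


46.73 dB


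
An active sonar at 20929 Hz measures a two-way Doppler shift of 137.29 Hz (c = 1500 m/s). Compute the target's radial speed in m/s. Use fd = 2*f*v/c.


From fd = 2*f*v/c, v = c*fd/(2*f) = 1500 * 137.29 / (2*20929) = 4.92

4.92 m/s


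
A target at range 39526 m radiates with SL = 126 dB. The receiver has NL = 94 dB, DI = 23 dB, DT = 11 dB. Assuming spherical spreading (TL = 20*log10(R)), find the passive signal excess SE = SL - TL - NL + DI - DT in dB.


Step 1: TL = 20*log10(39526) = 91.94 dB
Step 2: SE = 126 - 91.94 - 94 + 23 - 11 = -47.94

-47.94 dB


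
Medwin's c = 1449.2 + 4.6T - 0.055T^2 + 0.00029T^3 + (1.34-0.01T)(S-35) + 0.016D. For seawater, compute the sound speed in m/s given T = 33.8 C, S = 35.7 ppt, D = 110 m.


1555.51 m/s


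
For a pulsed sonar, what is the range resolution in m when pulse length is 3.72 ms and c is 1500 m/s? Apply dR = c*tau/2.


dR = c*tau/2 = 1500 * 3.72e-3 / 2 = 2.79

2.79 m


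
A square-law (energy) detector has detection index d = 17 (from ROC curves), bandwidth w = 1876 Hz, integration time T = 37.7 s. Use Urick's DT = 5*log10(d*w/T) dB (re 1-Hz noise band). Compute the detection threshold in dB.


14.64 dB


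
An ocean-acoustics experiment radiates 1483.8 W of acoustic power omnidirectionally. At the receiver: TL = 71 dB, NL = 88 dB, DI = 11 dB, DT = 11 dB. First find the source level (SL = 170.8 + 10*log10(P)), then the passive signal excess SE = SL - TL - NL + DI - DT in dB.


Step 1: SL = 170.8 + 10*log10(1483.8) = 202.51 dB
Step 2: SE = SL - TL - NL + DI - DT = 202.51 - 71 - 88 + 11 - 11 = 43.51

43.51 dB


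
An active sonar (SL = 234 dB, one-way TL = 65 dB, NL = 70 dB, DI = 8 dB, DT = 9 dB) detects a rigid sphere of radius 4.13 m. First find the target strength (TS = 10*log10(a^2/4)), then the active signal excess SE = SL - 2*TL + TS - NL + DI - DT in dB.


Step 1: TS = 10*log10(4.13^2/4) = 6.3 dB
Step 2: SE = SL - 2*TL + TS - NL + DI - DT = 234 - 2*65 + (6.3) - 70 + 8 - 9 = 39.3

39.3 dB


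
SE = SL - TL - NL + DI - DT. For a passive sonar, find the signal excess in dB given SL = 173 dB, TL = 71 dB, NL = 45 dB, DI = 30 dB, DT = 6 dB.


SE = SL - TL - NL + DI - DT = 173 - 71 - 45 + 30 - 6 = 81

81 dB


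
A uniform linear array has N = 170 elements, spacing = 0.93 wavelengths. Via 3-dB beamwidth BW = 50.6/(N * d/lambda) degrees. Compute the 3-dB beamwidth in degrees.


0.32 deg


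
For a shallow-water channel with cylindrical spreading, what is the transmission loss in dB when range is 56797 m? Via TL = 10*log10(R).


TL = 10*log10(56797) = 47.54

47.54 dB


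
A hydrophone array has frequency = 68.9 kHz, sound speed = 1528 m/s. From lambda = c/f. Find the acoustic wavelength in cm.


2.22 cm


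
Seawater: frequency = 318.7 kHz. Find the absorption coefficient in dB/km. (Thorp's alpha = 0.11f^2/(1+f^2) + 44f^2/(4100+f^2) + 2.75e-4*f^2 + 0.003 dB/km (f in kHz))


f^2 = 101569.69
alpha = 0.11*101569.69/(1+101569.69) + 44*101569.69/(4100+101569.69) + 2.75e-4*101569.69 + 0.003 = 70.337

70.337 dB/km


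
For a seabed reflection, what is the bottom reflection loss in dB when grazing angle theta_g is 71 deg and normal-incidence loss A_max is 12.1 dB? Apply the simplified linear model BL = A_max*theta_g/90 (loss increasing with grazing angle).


BL = A_max * theta_g / 90 = 12.1 * 71 / 90 = 9.55

9.55 dB


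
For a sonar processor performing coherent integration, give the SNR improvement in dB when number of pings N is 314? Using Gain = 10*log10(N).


24.97 dB


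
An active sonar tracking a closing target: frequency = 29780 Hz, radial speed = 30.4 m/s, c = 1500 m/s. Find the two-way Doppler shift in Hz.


1207.08 Hz


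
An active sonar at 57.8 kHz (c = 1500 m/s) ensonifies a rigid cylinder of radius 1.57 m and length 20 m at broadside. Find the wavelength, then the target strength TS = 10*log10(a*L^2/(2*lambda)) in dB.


Step 1: lambda = c/f = 1500/57800 = 0.02595 m
Step 2: TS = 10*log10(a*L^2/(2*lambda)) = 10*log10(1.57*20^2/(2*0.02595)) = 40.83

40.83 dB


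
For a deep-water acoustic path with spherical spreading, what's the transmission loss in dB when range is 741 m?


TL = 20*log10(741) = 57.4

57.4 dB


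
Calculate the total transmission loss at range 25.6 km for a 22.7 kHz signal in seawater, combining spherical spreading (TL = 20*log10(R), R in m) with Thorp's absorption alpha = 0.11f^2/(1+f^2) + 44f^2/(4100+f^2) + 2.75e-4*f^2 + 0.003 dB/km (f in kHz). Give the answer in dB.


Step 1 (Thorp): alpha = 0.11*515.29/(1+515.29) + 44*515.29/(4100+515.29) + 2.75e-4*515.29 + 0.003 = 5.167 dB/km
Step 2: TL_spread = 20*log10(25600) = 88.16 dB
Step 3: TL_abs = alpha*R = 5.167 * 25.6 = 132.28 dB
Step 4: TL_total = 88.16 + 132.28 = 220.44

220.44 dB


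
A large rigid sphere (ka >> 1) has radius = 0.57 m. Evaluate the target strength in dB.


TS = 10*log10(0.57^2 / 4) = 10*log10(0.081225) = -10.9

-10.9 dB


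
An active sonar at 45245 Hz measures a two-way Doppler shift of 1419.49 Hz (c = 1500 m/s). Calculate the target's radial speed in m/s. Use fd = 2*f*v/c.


From fd = 2*f*v/c, v = c*fd/(2*f) = 1500 * 1419.49 / (2*45245) = 23.53

23.53 m/s


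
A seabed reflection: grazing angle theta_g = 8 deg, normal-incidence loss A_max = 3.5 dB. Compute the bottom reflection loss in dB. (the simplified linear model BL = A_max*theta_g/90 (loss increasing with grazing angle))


0.31 dB


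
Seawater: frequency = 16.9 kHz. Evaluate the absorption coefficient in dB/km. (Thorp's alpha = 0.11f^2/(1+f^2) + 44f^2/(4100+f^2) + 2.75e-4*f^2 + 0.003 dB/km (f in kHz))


f^2 = 285.61
alpha = 0.11*285.61/(1+285.61) + 44*285.61/(4100+285.61) + 2.75e-4*285.61 + 0.003 = 3.057

3.057 dB/km


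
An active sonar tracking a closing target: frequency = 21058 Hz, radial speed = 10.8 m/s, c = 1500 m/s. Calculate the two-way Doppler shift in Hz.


fd = 2*f*v/c = 2 * 21058 * 10.8 / 1500 = 303.24

303.24 Hz


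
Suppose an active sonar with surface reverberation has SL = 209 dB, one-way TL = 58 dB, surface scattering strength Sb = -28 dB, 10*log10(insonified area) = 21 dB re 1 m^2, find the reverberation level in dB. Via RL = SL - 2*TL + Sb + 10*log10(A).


RL = SL - 2*TL + Sb + 10*log10(A) = 209 - 2*58 + (-28) + 21 = 86

86 dB


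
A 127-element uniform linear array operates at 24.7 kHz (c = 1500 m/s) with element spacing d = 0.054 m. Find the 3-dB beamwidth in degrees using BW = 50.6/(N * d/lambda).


Step 1: lambda = 1500/24700 = 0.06073 m
Step 2: d/lambda = 0.054/0.06073 = 0.8892
Step 3: BW = 50.6/(N * d/lambda) = 50.6/(127 * 0.8892) = 0.45

0.45 deg


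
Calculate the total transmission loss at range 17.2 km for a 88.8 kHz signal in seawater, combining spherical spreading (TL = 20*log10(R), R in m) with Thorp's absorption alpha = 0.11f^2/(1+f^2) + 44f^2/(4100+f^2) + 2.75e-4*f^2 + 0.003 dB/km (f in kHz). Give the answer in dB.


Step 1 (Thorp): alpha = 0.11*7885.44/(1+7885.44) + 44*7885.44/(4100+7885.44) + 2.75e-4*7885.44 + 0.003 = 31.2299 dB/km
Step 2: TL_spread = 20*log10(17200) = 84.71 dB
Step 3: TL_abs = alpha*R = 31.2299 * 17.2 = 537.15 dB
Step 4: TL_total = 84.71 + 537.15 = 621.86

621.86 dB


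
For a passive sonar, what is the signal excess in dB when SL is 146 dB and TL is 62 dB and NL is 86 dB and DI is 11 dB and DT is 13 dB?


SE = SL - TL - NL + DI - DT = 146 - 62 - 86 + 11 - 13 = -4

-4 dB


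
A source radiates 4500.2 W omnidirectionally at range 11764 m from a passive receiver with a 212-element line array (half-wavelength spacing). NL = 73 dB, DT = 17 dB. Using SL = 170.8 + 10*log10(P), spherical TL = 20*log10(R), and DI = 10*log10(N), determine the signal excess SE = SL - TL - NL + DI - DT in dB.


Step 1: SL = 170.8 + 10*log10(4500.2) = 207.33 dB
Step 2: TL = 20*log10(11764) = 81.41 dB
Step 3: DI = 10*log10(212) = 23.26 dB
Step 4: SE = SL - TL - NL + DI - DT = 207.33 - 81.41 - 73 + 23.26 - 17 = 59.18

59.18 dB


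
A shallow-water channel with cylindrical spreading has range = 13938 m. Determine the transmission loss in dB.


41.44 dB


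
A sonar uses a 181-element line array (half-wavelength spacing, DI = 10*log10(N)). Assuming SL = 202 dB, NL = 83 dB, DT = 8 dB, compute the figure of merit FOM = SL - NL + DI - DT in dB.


Step 1: DI = 10*log10(181) = 22.58 dB
Step 2: FOM = SL - NL + DI - DT = 202 - 83 + 22.58 - 8 = 133.58

133.58 dB


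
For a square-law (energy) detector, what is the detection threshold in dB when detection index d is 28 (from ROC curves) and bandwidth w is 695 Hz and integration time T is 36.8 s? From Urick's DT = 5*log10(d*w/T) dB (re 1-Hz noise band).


13.62 dB


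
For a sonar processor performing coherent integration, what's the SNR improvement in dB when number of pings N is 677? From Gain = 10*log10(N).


Gain = 10*log10(677) = 28.31

28.31 dB


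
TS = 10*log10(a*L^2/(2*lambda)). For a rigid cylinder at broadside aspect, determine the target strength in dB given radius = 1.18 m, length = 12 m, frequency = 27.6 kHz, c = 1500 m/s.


lambda = 1500/27600 = 0.05435 m
TS = 10*log10(1.18*12^2/(2*0.05435)) = 31.94

31.94 dB


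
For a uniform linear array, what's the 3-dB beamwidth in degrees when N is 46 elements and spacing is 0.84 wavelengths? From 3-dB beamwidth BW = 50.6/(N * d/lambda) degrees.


BW = 50.6 / (46 * 0.84) = 50.6 / 38.64 = 1.31

1.31 deg


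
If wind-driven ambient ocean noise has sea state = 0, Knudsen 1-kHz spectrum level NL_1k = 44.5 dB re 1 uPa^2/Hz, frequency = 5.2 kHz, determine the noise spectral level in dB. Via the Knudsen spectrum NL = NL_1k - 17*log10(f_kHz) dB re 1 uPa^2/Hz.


32.33 dB


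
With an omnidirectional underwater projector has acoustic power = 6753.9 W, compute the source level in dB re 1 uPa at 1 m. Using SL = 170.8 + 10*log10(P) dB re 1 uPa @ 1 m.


SL = 170.8 + 10*log10(6753.9) = 170.8 + 38.3 = 209.1

209.1 dB


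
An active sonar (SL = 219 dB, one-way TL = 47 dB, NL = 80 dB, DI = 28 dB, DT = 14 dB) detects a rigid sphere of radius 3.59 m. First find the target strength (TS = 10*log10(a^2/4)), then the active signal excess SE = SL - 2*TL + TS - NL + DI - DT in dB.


Step 1: TS = 10*log10(3.59^2/4) = 5.08 dB
Step 2: SE = SL - 2*TL + TS - NL + DI - DT = 219 - 2*47 + (5.08) - 80 + 28 - 14 = 64.08

64.08 dB


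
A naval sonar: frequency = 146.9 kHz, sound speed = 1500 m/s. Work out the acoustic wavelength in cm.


1.02 cm


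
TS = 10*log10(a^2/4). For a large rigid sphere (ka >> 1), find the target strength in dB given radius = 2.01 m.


TS = 10*log10(2.01^2 / 4) = 10*log10(1.010025) = 0.04

0.04 dB


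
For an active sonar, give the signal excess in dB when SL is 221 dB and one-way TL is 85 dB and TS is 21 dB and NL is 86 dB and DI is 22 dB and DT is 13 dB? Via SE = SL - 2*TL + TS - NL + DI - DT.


SE = SL - 2*TL + TS - NL + DI - DT = 221 - 2*85 + (21) - 86 + 22 - 13 = -5

-5 dB


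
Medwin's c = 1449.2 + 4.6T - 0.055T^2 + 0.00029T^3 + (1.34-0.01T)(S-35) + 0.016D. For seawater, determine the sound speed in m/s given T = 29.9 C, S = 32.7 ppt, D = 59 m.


1543.87 m/s


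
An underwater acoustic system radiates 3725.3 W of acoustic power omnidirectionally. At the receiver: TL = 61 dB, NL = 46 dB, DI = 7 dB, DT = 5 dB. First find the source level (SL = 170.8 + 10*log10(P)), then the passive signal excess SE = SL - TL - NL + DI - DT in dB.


Step 1: SL = 170.8 + 10*log10(3725.3) = 206.51 dB
Step 2: SE = SL - TL - NL + DI - DT = 206.51 - 61 - 46 + 7 - 5 = 101.51

101.51 dB


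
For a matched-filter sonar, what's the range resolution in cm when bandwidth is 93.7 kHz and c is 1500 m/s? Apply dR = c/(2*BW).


dR = c/(2*BW) = 1500 / (2 * 93.7e3) = 0.008 m = 0.8 cm

0.8 cm


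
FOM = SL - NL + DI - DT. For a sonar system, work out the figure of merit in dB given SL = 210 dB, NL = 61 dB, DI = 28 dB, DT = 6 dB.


FOM = SL - NL + DI - DT = 210 - 61 + 28 - 6 = 171

171 dB


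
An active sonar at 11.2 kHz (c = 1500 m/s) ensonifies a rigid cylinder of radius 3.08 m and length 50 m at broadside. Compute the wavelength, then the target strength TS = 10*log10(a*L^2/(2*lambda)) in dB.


Step 1: lambda = c/f = 1500/11200 = 0.13393 m
Step 2: TS = 10*log10(a*L^2/(2*lambda)) = 10*log10(3.08*50^2/(2*0.13393)) = 44.59

44.59 dB


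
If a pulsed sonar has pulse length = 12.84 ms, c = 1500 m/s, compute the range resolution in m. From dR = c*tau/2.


dR = c*tau/2 = 1500 * 12.84e-3 / 2 = 9.63

9.63 m


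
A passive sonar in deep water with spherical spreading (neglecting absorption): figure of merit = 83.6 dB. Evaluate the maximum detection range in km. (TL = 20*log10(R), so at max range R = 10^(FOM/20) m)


15.14 km


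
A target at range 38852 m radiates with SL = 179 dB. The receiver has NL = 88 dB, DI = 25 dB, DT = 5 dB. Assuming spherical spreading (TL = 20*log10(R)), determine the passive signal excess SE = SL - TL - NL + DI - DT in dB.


Step 1: TL = 20*log10(38852) = 91.79 dB
Step 2: SE = 179 - 91.79 - 88 + 25 - 5 = 19.21

19.21 dB


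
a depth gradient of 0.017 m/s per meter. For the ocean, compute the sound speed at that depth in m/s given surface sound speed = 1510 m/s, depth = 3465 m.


1568.905 m/s


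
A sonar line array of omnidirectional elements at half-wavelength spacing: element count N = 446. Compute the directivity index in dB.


DI = 10*log10(446) = 26.49

26.49 dB


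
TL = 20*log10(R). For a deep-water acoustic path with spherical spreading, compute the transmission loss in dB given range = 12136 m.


TL = 20*log10(12136) = 81.68

81.68 dB


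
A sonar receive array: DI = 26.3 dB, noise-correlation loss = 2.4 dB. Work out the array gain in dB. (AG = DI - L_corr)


AG = DI - L_corr = 26.3 - 2.4 = 23.9

23.9 dB


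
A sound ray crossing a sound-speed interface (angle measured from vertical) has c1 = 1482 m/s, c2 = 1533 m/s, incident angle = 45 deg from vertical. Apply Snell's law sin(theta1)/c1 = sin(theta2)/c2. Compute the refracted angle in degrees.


47.01 deg


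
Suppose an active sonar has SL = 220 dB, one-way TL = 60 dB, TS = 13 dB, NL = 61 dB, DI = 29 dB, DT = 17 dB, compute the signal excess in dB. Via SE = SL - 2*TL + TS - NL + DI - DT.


SE = SL - 2*TL + TS - NL + DI - DT = 220 - 2*60 + (13) - 61 + 29 - 17 = 64

64 dB


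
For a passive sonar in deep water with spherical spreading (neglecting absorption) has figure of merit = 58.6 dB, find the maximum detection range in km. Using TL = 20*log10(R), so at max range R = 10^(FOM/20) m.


At max range FOM = TL, so 20*log10(R) = 58.6
R = 10^(58.6/20) = 851.14 m = 0.85 km

0.85 km


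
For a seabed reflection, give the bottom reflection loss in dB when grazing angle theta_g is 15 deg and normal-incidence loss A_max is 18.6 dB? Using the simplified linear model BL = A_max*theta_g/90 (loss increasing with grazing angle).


3.1 dB


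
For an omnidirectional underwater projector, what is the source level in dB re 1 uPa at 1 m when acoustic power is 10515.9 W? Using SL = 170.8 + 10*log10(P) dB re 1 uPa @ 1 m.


SL = 170.8 + 10*log10(10515.9) = 170.8 + 40.22 = 211.02

211.02 dB


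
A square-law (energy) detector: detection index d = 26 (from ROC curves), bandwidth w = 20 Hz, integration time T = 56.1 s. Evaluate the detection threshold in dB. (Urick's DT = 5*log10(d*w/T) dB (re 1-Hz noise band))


DT = 5*log10(d*w/T) = 5*log10(26 * 20 / 56.1) = 5*log10(9.27) = 4.84

4.84 dB


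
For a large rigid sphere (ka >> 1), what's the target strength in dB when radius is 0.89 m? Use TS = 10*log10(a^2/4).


TS = 10*log10(0.89^2 / 4) = 10*log10(0.198025) = -7.03

-7.03 dB


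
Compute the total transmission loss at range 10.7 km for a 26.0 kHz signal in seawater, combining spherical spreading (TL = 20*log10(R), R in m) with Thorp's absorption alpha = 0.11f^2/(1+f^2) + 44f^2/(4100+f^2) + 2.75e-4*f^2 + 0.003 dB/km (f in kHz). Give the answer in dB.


Step 1 (Thorp): alpha = 0.11*676.0/(1+676.0) + 44*676.0/(4100+676.0) + 2.75e-4*676.0 + 0.003 = 6.5265 dB/km
Step 2: TL_spread = 20*log10(10700) = 80.59 dB
Step 3: TL_abs = alpha*R = 6.5265 * 10.7 = 69.83 dB
Step 4: TL_total = 80.59 + 69.83 = 150.42

150.42 dB


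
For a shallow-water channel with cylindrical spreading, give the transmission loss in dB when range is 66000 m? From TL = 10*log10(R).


48.2 dB


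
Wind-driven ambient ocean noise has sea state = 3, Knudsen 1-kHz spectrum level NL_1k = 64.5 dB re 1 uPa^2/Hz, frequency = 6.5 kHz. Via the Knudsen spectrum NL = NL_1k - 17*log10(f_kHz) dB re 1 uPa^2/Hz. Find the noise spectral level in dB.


NL = NL_1k - 17*log10(f_kHz) = 64.5 - 17*log10(6.5) = 64.5 - (13.82) = 50.68

50.68 dB


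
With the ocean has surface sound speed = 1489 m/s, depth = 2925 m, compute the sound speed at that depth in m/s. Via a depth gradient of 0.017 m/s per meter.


1538.725 m/s


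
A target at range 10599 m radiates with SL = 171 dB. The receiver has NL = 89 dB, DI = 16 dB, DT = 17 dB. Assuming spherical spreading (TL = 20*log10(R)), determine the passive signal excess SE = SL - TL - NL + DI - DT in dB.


Step 1: TL = 20*log10(10599) = 80.51 dB
Step 2: SE = 171 - 80.51 - 89 + 16 - 17 = 0.49

0.49 dB


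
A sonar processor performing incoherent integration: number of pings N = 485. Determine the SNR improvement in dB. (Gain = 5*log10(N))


Gain = 5*log10(485) = 13.43

13.43 dB


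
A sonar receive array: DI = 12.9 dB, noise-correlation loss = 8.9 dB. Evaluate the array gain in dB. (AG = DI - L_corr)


4.0 dB


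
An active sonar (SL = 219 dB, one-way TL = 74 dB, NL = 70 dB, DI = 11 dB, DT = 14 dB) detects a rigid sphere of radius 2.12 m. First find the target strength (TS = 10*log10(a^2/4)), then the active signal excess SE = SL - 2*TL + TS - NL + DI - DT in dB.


Step 1: TS = 10*log10(2.12^2/4) = 0.51 dB
Step 2: SE = SL - 2*TL + TS - NL + DI - DT = 219 - 2*74 + (0.51) - 70 + 11 - 14 = -1.49

-1.49 dB


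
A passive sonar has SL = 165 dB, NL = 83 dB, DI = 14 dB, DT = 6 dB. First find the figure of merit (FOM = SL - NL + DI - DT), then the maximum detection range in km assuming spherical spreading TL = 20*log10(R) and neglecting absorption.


Step 1: FOM = SL - NL + DI - DT = 165 - 83 + 14 - 6 = 90 dB
Step 2: at max range FOM = TL = 20*log10(R), so R = 10^(90/20) = 31622.78 m = 31.62 km

31.62 km


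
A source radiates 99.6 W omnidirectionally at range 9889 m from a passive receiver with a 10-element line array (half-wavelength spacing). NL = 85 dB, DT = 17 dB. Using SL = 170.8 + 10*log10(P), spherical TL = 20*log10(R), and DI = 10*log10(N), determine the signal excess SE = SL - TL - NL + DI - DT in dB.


18.88 dB


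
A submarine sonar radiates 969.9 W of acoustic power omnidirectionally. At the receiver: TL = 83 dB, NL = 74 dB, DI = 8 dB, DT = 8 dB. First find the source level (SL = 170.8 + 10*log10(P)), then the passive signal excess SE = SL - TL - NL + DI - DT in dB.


Step 1: SL = 170.8 + 10*log10(969.9) = 200.67 dB
Step 2: SE = SL - TL - NL + DI - DT = 200.67 - 83 - 74 + 8 - 8 = 43.67

43.67 dB


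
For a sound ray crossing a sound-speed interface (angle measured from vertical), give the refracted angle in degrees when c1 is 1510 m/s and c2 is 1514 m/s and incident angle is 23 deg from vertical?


sin(theta2) = (c2/c1)*sin(theta1) = (1514/1510)*sin(23 deg) = 0.39177
theta2 = arcsin(0.39177) = 23.06

23.06 deg


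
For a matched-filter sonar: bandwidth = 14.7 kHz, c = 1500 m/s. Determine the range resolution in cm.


dR = c/(2*BW) = 1500 / (2 * 14.7e3) = 0.051 m = 5.1 cm

5.1 cm


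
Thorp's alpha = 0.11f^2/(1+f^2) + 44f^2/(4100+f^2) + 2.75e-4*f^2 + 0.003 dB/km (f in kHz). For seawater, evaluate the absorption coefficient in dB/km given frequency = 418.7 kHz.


f^2 = 175309.69
alpha = 0.11*175309.69/(1+175309.69) + 44*175309.69/(4100+175309.69) + 2.75e-4*175309.69 + 0.003 = 91.318

91.318 dB/km


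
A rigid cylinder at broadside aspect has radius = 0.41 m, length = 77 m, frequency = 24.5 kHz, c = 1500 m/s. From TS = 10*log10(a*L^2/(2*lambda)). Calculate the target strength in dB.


lambda = 1500/24500 = 0.06122 m
TS = 10*log10(0.41*77^2/(2*0.06122)) = 42.98

42.98 dB


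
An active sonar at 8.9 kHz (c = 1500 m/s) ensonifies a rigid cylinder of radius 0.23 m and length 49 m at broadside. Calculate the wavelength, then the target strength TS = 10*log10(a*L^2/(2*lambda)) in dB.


Step 1: lambda = c/f = 1500/8900 = 0.16854 m
Step 2: TS = 10*log10(a*L^2/(2*lambda)) = 10*log10(0.23*49^2/(2*0.16854)) = 32.14

32.14 dB


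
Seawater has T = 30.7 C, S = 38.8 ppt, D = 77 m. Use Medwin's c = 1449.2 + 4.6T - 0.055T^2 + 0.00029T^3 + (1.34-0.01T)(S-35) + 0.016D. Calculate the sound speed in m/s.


c = 1449.2 + 4.6*30.7 - 0.055*30.7^2 + 0.00029*30.7^3 + (1.34 - 0.01*30.7)*(38.8 - 35) + 0.016*77 = 1552.13

1552.13 m/s


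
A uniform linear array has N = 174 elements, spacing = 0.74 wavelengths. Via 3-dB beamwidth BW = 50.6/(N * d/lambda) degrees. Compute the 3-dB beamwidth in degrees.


BW = 50.6 / (174 * 0.74) = 50.6 / 128.76 = 0.39

0.39 deg


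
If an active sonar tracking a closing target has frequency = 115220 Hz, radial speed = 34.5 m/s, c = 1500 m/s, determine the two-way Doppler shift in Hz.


fd = 2*f*v/c = 2 * 115220 * 34.5 / 1500 = 5300.12

5300.12 Hz


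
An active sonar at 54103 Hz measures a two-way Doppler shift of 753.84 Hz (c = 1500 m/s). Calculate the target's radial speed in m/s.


From fd = 2*f*v/c, v = c*fd/(2*f) = 1500 * 753.84 / (2*54103) = 10.45

10.45 m/s


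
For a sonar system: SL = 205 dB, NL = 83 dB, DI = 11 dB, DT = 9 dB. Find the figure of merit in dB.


FOM = SL - NL + DI - DT = 205 - 83 + 11 - 9 = 124

124 dB


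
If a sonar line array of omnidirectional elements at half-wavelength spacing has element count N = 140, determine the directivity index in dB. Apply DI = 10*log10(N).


DI = 10*log10(140) = 21.46

21.46 dB


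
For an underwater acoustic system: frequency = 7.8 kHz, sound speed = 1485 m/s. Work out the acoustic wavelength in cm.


lambda = c/f = 1485 / 7800 = 0.1904 m = 19.04 cm

19.04 cm


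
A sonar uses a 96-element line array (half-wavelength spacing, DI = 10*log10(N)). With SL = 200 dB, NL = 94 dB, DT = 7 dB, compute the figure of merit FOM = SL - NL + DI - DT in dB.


118.82 dB


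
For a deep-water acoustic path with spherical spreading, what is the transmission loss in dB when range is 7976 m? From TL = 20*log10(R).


TL = 20*log10(7976) = 78.04

78.04 dB


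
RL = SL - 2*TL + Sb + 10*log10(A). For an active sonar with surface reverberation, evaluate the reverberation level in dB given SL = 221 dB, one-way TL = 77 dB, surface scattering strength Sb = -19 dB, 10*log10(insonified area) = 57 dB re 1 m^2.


RL = SL - 2*TL + Sb + 10*log10(A) = 221 - 2*77 + (-19) + 57 = 105

105 dB


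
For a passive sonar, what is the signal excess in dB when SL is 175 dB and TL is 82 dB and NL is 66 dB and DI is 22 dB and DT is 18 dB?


SE = SL - TL - NL + DI - DT = 175 - 82 - 66 + 22 - 18 = 31

31 dB


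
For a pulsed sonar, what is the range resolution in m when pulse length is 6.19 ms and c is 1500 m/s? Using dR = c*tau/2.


dR = c*tau/2 = 1500 * 6.19e-3 / 2 = 4.6425

4.6425 m


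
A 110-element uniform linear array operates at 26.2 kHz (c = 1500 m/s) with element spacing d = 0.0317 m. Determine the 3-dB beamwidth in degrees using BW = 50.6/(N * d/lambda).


0.83 deg


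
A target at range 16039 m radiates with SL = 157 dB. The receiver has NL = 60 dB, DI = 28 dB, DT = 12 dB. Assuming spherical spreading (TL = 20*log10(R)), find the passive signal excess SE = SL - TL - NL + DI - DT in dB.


Step 1: TL = 20*log10(16039) = 84.1 dB
Step 2: SE = 157 - 84.1 - 60 + 28 - 12 = 28.9

28.9 dB


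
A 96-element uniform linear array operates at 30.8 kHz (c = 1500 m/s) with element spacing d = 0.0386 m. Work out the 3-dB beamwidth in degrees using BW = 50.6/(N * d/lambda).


Step 1: lambda = 1500/30800 = 0.0487 m
Step 2: d/lambda = 0.0386/0.0487 = 0.7926
Step 3: BW = 50.6/(N * d/lambda) = 50.6/(96 * 0.7926) = 0.67

0.67 deg


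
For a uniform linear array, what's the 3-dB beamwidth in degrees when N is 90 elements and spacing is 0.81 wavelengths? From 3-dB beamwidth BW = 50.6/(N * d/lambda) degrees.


BW = 50.6 / (90 * 0.81) = 50.6 / 72.9 = 0.69

0.69 deg


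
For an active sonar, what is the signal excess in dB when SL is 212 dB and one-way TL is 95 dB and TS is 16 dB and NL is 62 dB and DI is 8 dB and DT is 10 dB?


SE = SL - 2*TL + TS - NL + DI - DT = 212 - 2*95 + (16) - 62 + 8 - 10 = -26

-26 dB


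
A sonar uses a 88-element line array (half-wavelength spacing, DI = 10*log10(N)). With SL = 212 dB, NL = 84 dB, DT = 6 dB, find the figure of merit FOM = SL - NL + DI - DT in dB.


141.44 dB


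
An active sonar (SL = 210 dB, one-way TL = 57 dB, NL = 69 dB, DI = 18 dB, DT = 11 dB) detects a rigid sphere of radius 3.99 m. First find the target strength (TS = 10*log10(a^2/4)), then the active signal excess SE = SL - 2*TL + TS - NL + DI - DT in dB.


Step 1: TS = 10*log10(3.99^2/4) = 6.0 dB
Step 2: SE = SL - 2*TL + TS - NL + DI - DT = 210 - 2*57 + (6.0) - 69 + 18 - 11 = 40.0

40.0 dB


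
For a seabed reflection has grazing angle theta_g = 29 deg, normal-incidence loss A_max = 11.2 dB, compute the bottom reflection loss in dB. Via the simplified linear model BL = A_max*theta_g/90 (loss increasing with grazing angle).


BL = A_max * theta_g / 90 = 11.2 * 29 / 90 = 3.61

3.61 dB


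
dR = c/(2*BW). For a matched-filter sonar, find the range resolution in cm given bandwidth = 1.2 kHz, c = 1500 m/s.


dR = c/(2*BW) = 1500 / (2 * 1.2e3) = 0.625 m = 62.5 cm

62.5 cm


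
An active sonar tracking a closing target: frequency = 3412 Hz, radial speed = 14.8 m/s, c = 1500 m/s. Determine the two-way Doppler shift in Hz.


fd = 2*f*v/c = 2 * 3412 * 14.8 / 1500 = 67.33

67.33 Hz


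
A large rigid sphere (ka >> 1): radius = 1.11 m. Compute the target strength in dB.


TS = 10*log10(1.11^2 / 4) = 10*log10(0.308025) = -5.11

-5.11 dB


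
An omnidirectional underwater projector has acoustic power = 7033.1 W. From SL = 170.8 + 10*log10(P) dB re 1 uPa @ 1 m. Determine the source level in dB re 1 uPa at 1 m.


SL = 170.8 + 10*log10(7033.1) = 170.8 + 38.47 = 209.27

209.27 dB


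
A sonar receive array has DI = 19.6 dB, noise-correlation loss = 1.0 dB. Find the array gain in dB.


AG = DI - L_corr = 19.6 - 1.0 = 18.6

18.6 dB


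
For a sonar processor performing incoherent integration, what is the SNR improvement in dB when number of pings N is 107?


Gain = 5*log10(107) = 10.15

10.15 dB


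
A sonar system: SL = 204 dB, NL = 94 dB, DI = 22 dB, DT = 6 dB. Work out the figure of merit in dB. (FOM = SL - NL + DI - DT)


126 dB


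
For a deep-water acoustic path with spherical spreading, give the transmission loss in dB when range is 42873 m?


TL = 20*log10(42873) = 92.64

92.64 dB


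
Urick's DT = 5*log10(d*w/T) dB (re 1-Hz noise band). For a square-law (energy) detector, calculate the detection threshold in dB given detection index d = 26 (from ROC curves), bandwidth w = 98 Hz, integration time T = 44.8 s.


DT = 5*log10(d*w/T) = 5*log10(26 * 98 / 44.8) = 5*log10(56.88) = 8.77

8.77 dB


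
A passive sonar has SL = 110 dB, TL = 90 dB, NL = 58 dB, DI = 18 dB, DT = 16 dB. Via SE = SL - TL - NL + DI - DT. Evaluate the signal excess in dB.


SE = SL - TL - NL + DI - DT = 110 - 90 - 58 + 18 - 16 = -36

-36 dB


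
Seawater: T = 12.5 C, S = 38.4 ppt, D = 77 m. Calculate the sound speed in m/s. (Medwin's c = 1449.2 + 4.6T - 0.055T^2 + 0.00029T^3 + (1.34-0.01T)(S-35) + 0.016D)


1504.04 m/s


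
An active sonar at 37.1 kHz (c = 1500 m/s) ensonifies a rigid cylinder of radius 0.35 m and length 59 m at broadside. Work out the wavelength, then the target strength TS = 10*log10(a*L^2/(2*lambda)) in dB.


Step 1: lambda = c/f = 1500/37100 = 0.04043 m
Step 2: TS = 10*log10(a*L^2/(2*lambda)) = 10*log10(0.35*59^2/(2*0.04043)) = 41.78

41.78 dB


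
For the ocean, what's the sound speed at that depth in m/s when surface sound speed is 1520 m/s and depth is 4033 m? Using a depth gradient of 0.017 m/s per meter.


c = 1520 + 0.017 * 4033 = 1588.561

1588.561 m/s


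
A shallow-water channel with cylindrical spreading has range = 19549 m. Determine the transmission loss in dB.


TL = 10*log10(19549) = 42.91

42.91 dB


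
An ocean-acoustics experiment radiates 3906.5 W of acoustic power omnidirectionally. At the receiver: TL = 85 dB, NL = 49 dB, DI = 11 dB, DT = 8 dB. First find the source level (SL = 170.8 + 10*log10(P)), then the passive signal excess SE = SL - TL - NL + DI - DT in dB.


Step 1: SL = 170.8 + 10*log10(3906.5) = 206.72 dB
Step 2: SE = SL - TL - NL + DI - DT = 206.72 - 85 - 49 + 11 - 8 = 75.72

75.72 dB


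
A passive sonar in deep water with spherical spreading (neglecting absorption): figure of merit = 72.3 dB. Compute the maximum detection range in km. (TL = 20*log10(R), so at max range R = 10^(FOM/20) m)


At max range FOM = TL, so 20*log10(R) = 72.3
R = 10^(72.3/20) = 4120.98 m = 4.12 km

4.12 km


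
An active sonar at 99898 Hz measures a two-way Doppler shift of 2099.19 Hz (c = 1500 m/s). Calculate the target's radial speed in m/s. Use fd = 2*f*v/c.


15.76 m/s


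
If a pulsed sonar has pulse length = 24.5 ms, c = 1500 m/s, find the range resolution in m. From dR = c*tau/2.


18.375 m


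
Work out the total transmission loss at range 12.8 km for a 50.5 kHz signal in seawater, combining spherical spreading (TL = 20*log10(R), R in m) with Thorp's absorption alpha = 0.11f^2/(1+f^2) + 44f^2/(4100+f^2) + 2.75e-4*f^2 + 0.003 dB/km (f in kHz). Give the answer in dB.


Step 1 (Thorp): alpha = 0.11*2550.25/(1+2550.25) + 44*2550.25/(4100+2550.25) + 2.75e-4*2550.25 + 0.003 = 17.6875 dB/km
Step 2: TL_spread = 20*log10(12800) = 82.14 dB
Step 3: TL_abs = alpha*R = 17.6875 * 12.8 = 226.4 dB
Step 4: TL_total = 82.14 + 226.4 = 308.54

308.54 dB


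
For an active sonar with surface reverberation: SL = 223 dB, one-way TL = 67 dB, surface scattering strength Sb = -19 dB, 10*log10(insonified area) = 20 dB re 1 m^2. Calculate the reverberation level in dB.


RL = SL - 2*TL + Sb + 10*log10(A) = 223 - 2*67 + (-19) + 20 = 90

90 dB


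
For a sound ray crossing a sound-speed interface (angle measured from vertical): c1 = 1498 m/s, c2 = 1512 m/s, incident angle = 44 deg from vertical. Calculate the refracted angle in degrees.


sin(theta2) = (c2/c1)*sin(theta1) = (1512/1498)*sin(44 deg) = 0.70115
theta2 = arcsin(0.70115) = 44.52

44.52 deg


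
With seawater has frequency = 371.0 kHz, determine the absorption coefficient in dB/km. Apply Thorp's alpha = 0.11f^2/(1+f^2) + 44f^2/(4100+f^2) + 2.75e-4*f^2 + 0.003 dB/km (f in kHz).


80.692 dB/km
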